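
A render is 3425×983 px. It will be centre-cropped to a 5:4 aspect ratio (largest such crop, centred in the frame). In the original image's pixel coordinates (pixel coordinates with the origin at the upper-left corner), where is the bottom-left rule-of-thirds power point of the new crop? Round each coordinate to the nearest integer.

3425/983 > 5/4, so the 5:4 crop keeps the full height 983 and trims width to 983 × 5/4 = 1228.75 px.
Left offset = (3425 − 1228.75)/2 = 1098.12 px; top offset = 0.
Bottom-left is one-third across and two-thirds down within the crop:
x = 1098.12 + 1 × 1228.75/3 ≈ 1508; y = 0.00 + 2 × 983.00/3 ≈ 655.

(1508, 655)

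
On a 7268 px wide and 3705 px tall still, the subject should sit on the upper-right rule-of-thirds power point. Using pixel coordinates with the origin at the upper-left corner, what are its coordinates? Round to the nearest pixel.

(4845, 1235)

The upper-right point sits two-thirds of the way across and one-third of the way down.
x = 2 × 7268/3 ≈ 4845; y = 1 × 3705/3 ≈ 1235.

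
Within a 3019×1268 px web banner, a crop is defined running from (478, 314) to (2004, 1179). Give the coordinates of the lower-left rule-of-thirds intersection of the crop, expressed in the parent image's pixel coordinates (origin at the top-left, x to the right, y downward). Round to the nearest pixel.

Crop width = 2004 − 478 = 1526 px; one third is 508.67 px.
Crop height = 1179 − 314 = 865 px; one third is 288.33 px.
The lower-left point is one-third across and two-thirds down within the crop:
x = 478 + 1 × 508.67 ≈ 987; y = 314 + 2 × 288.33 ≈ 891.

x = 987 px, y = 891 px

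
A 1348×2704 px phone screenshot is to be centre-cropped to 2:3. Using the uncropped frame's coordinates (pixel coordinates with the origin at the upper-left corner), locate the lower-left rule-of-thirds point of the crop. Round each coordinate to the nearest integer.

1348/2704 < 2/3, so the 2:3 crop keeps the full width 1348 and trims height to 1348 × 3/2 = 2022.00 px.
Top offset = (2704 − 2022.00)/2 = 341.00 px; left offset = 0.
Lower-left is one-third across and two-thirds down within the crop:
x = 0.00 + 1 × 1348.00/3 ≈ 449; y = 341.00 + 2 × 2022.00/3 ≈ 1689.

(449, 1689)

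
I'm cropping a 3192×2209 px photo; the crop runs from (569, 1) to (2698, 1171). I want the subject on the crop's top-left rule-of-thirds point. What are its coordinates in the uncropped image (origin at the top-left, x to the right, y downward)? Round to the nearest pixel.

(1279, 391)

Crop width = 2698 − 569 = 2129 px; one third is 709.67 px.
Crop height = 1171 − 1 = 1170 px; one third is 390.00 px.
The top-left point is one-third across and one-third down within the crop:
x = 569 + 1 × 709.67 ≈ 1279; y = 1 + 1 × 390.00 ≈ 391.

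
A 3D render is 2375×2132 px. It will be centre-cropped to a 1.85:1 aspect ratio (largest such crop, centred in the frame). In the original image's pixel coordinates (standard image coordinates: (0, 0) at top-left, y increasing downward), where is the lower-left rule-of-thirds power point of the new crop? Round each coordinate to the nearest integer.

(792, 1280)

2375/2132 < 1.85/1, so the 1.85:1 crop keeps the full width 2375 and trims height to 2375 × 1/1.85 = 1283.78 px.
Top offset = (2132 − 1283.78)/2 = 424.11 px; left offset = 0.
Lower-left is one-third across and two-thirds down within the crop:
x = 0.00 + 1 × 2375.00/3 ≈ 792; y = 424.11 + 2 × 1283.78/3 ≈ 1280.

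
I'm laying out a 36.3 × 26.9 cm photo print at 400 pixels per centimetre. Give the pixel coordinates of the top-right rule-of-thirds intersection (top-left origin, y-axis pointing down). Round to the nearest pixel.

In pixels the canvas is 36.3 × 400 = 14520 wide and 26.9 × 400 = 10760 tall.
The top-right point is two-thirds across and one-third down:
x = 2 × 14520/3 ≈ 9680; y = 1 × 10760/3 ≈ 3587.

x = 9680 px, y = 3587 px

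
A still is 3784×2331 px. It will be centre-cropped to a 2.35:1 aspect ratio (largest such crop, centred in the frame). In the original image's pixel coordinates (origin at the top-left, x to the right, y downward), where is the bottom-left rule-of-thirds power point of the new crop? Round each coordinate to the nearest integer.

3784/2331 < 2.35/1, so the 2.35:1 crop keeps the full width 3784 and trims height to 3784 × 1/2.35 = 1610.21 px.
Top offset = (2331 − 1610.21)/2 = 360.39 px; left offset = 0.
Bottom-left is one-third across and two-thirds down within the crop:
x = 0.00 + 1 × 3784.00/3 ≈ 1261; y = 360.39 + 2 × 1610.21/3 ≈ 1434.

x = 1261 px, y = 1434 px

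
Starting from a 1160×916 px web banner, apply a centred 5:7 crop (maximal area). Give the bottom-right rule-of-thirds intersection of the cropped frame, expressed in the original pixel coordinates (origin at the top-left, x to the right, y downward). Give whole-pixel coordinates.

1160/916 > 5/7, so the 5:7 crop keeps the full height 916 and trims width to 916 × 5/7 = 654.29 px.
Left offset = (1160 − 654.29)/2 = 252.86 px; top offset = 0.
Bottom-right is two-thirds across and two-thirds down within the crop:
x = 252.86 + 2 × 654.29/3 ≈ 689; y = 0.00 + 2 × 916.00/3 ≈ 611.

(689, 611)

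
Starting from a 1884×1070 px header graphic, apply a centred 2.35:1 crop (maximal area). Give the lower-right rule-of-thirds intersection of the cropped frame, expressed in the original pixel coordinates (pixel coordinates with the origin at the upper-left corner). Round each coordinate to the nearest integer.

1884/1070 < 2.35/1, so the 2.35:1 crop keeps the full width 1884 and trims height to 1884 × 1/2.35 = 801.70 px.
Top offset = (1070 − 801.70)/2 = 134.15 px; left offset = 0.
Lower-right is two-thirds across and two-thirds down within the crop:
x = 0.00 + 2 × 1884.00/3 ≈ 1256; y = 134.15 + 2 × 801.70/3 ≈ 669.

x = 1256 px, y = 669 px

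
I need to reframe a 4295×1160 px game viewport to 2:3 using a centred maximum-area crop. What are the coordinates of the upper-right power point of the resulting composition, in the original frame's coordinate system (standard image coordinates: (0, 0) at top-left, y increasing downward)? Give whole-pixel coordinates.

4295/1160 > 2/3, so the 2:3 crop keeps the full height 1160 and trims width to 1160 × 2/3 = 773.33 px.
Left offset = (4295 − 773.33)/2 = 1760.83 px; top offset = 0.
Upper-right is two-thirds across and one-third down within the crop:
x = 1760.83 + 2 × 773.33/3 ≈ 2276; y = 0.00 + 1 × 1160.00/3 ≈ 387.

(2276, 387)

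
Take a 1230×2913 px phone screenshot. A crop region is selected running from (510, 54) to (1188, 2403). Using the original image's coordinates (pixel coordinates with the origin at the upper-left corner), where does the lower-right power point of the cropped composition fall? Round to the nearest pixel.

Crop width = 1188 − 510 = 678 px; one third is 226.00 px.
Crop height = 2403 − 54 = 2349 px; one third is 783.00 px.
The lower-right point is two-thirds across and two-thirds down within the crop:
x = 510 + 2 × 226.00 ≈ 962; y = 54 + 2 × 783.00 ≈ 1620.

x = 962 px, y = 1620 px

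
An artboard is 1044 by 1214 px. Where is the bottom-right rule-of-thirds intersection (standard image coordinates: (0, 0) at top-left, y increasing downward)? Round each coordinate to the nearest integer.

The bottom-right point sits two-thirds of the way across and two-thirds of the way down.
x = 2 × 1044/3 ≈ 696; y = 2 × 1214/3 ≈ 809.

x = 696 px, y = 809 px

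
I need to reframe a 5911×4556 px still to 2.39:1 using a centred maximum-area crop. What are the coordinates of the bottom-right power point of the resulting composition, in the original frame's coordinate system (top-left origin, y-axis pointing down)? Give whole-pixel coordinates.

x = 3941 px, y = 2690 px

5911/4556 < 2.39/1, so the 2.39:1 crop keeps the full width 5911 and trims height to 5911 × 1/2.39 = 2473.22 px.
Top offset = (4556 − 2473.22)/2 = 1041.39 px; left offset = 0.
Bottom-right is two-thirds across and two-thirds down within the crop:
x = 0.00 + 2 × 5911.00/3 ≈ 3941; y = 1041.39 + 2 × 2473.22/3 ≈ 2690.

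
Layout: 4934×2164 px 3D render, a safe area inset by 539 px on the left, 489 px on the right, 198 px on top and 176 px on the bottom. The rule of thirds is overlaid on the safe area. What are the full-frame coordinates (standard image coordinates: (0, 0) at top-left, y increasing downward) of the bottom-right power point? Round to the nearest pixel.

x = 3143 px, y = 1391 px

Content width = 4934 − 539 − 489 = 3906 px; content height = 2164 − 198 − 176 = 1790 px.
Bottom-right is two-thirds across and two-thirds down within the safe area.
x = 539 + 2 × 3906/3 = 539 + 2604.00 ≈ 3143
y = 198 + 2 × 1790/3 = 198 + 1193.33 ≈ 1391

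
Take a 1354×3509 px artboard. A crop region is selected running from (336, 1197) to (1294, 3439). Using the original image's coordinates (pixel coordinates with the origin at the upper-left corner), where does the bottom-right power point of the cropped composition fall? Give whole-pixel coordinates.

x = 975 px, y = 2692 px

Crop width = 1294 − 336 = 958 px; one third is 319.33 px.
Crop height = 3439 − 1197 = 2242 px; one third is 747.33 px.
The bottom-right point is two-thirds across and two-thirds down within the crop:
x = 336 + 2 × 319.33 ≈ 975; y = 1197 + 2 × 747.33 ≈ 2692.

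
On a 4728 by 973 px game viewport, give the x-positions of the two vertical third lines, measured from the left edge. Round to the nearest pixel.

4728 / 3 = 1576, so the vertical lines sit at one and two thirds of 4728.

x = 1576 px and x = 3152 px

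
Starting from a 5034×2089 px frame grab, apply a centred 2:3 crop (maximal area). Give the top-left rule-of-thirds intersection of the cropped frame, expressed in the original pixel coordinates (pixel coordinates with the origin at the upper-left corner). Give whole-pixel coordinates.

5034/2089 > 2/3, so the 2:3 crop keeps the full height 2089 and trims width to 2089 × 2/3 = 1392.67 px.
Left offset = (5034 − 1392.67)/2 = 1820.67 px; top offset = 0.
Top-left is one-third across and one-third down within the crop:
x = 1820.67 + 1 × 1392.67/3 ≈ 2285; y = 0.00 + 1 × 2089.00/3 ≈ 696.

x = 2285 px, y = 696 px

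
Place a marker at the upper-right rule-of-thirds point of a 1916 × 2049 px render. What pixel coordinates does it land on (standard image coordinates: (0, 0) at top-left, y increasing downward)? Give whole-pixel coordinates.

The upper-right point sits two-thirds of the way across and one-third of the way down.
x = 2 × 1916/3 ≈ 1277; y = 1 × 2049/3 ≈ 683.

x = 1277 px, y = 683 px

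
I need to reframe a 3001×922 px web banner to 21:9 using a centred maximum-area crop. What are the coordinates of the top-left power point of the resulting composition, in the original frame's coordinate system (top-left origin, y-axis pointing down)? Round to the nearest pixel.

3001/922 > 21/9, so the 21:9 crop keeps the full height 922 and trims width to 922 × 21/9 = 2151.33 px.
Left offset = (3001 − 2151.33)/2 = 424.83 px; top offset = 0.
Top-left is one-third across and one-third down within the crop:
x = 424.83 + 1 × 2151.33/3 ≈ 1142; y = 0.00 + 1 × 922.00/3 ≈ 307.

x = 1142 px, y = 307 px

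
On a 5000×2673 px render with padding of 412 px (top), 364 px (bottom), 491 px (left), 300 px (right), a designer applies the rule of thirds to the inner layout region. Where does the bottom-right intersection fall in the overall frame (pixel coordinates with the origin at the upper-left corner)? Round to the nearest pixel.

Content width = 5000 − 491 − 300 = 4209 px; content height = 2673 − 412 − 364 = 1897 px.
Bottom-right is two-thirds across and two-thirds down within the inner layout region.
x = 491 + 2 × 4209/3 = 491 + 2806.00 ≈ 3297
y = 412 + 2 × 1897/3 = 412 + 1264.67 ≈ 1677

x = 3297 px, y = 1677 px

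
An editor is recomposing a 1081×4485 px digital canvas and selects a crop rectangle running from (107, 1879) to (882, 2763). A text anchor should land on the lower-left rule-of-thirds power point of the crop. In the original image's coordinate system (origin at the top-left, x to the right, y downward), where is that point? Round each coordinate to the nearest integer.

Crop width = 882 − 107 = 775 px; one third is 258.33 px.
Crop height = 2763 − 1879 = 884 px; one third is 294.67 px.
The lower-left point is one-third across and two-thirds down within the crop:
x = 107 + 1 × 258.33 ≈ 365; y = 1879 + 2 × 294.67 ≈ 2468.

(365, 2468)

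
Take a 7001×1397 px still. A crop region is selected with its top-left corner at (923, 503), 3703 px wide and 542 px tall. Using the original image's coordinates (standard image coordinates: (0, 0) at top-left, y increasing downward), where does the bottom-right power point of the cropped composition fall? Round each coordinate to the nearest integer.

x = 3392 px, y = 864 px

One third of the crop width 3703 is 1234.33 px.
One third of the crop height 542 is 180.67 px.
The bottom-right point is two-thirds across and two-thirds down within the crop:
x = 923 + 2 × 1234.33 ≈ 3392; y = 503 + 2 × 180.67 ≈ 864.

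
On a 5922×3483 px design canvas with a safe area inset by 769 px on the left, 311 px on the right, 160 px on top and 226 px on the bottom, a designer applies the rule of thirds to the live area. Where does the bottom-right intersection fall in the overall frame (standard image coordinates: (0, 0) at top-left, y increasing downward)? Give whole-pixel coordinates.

Content width = 5922 − 769 − 311 = 4842 px; content height = 3483 − 160 − 226 = 3097 px.
Bottom-right is two-thirds across and two-thirds down within the live area.
x = 769 + 2 × 4842/3 = 769 + 3228.00 ≈ 3997
y = 160 + 2 × 3097/3 = 160 + 2064.67 ≈ 2225

x = 3997 px, y = 2225 px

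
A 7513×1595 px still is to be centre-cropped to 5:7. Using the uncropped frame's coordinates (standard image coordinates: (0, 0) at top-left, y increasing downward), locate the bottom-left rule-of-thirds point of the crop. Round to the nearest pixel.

x = 3567 px, y = 1063 px

7513/1595 > 5/7, so the 5:7 crop keeps the full height 1595 and trims width to 1595 × 5/7 = 1139.29 px.
Left offset = (7513 − 1139.29)/2 = 3186.86 px; top offset = 0.
Bottom-left is one-third across and two-thirds down within the crop:
x = 3186.86 + 1 × 1139.29/3 ≈ 3567; y = 0.00 + 2 × 1595.00/3 ≈ 1063.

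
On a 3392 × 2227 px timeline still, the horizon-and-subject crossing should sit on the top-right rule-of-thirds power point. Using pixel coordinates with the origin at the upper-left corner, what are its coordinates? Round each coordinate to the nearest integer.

x = 2261 px, y = 742 px

The top-right point sits two-thirds of the way across and one-third of the way down.
x = 2 × 3392/3 ≈ 2261; y = 1 × 2227/3 ≈ 742.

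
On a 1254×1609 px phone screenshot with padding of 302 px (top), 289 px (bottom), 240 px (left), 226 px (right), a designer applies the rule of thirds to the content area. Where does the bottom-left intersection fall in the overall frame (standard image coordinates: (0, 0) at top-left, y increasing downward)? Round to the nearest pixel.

x = 503 px, y = 981 px

Content width = 1254 − 240 − 226 = 788 px; content height = 1609 − 302 − 289 = 1018 px.
Bottom-left is one-third across and two-thirds down within the content area.
x = 240 + 1 × 788/3 = 240 + 262.67 ≈ 503
y = 302 + 2 × 1018/3 = 302 + 678.67 ≈ 981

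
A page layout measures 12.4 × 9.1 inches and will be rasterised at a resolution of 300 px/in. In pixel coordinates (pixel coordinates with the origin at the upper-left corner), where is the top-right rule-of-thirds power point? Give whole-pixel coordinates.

In pixels the canvas is 12.4 × 300 = 3720 wide and 9.1 × 300 = 2730 tall.
The top-right point is two-thirds across and one-third down:
x = 2 × 3720/3 ≈ 2480; y = 1 × 2730/3 ≈ 910.

x = 2480 px, y = 910 px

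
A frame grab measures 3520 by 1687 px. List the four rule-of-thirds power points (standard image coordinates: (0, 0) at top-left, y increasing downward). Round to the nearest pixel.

One third of 3520 is 1173.33; one third of 1687 is 562.33.
Vertical third lines at x = 1173 and x = 2347; horizontal third lines at y = 562 and y = 1125.

(1173, 562), (2347, 562), (1173, 1125), (2347, 1125)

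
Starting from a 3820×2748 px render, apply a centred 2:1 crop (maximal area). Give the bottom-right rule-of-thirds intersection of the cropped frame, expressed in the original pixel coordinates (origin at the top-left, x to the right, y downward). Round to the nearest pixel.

3820/2748 < 2/1, so the 2:1 crop keeps the full width 3820 and trims height to 3820 × 1/2 = 1910.00 px.
Top offset = (2748 − 1910.00)/2 = 419.00 px; left offset = 0.
Bottom-right is two-thirds across and two-thirds down within the crop:
x = 0.00 + 2 × 3820.00/3 ≈ 2547; y = 419.00 + 2 × 1910.00/3 ≈ 1692.

x = 2547 px, y = 1692 px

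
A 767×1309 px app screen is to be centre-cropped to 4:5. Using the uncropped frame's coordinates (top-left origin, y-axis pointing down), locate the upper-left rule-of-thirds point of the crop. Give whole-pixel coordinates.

767/1309 < 4/5, so the 4:5 crop keeps the full width 767 and trims height to 767 × 5/4 = 958.75 px.
Top offset = (1309 − 958.75)/2 = 175.12 px; left offset = 0.
Upper-left is one-third across and one-third down within the crop:
x = 0.00 + 1 × 767.00/3 ≈ 256; y = 175.12 + 1 × 958.75/3 ≈ 495.

(256, 495)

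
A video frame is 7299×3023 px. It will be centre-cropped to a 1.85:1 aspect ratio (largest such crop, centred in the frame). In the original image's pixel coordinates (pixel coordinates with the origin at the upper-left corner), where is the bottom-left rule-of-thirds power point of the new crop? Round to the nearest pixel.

7299/3023 > 1.85/1, so the 1.85:1 crop keeps the full height 3023 and trims width to 3023 × 1.85/1 = 5592.55 px.
Left offset = (7299 − 5592.55)/2 = 853.22 px; top offset = 0.
Bottom-left is one-third across and two-thirds down within the crop:
x = 853.22 + 1 × 5592.55/3 ≈ 2717; y = 0.00 + 2 × 3023.00/3 ≈ 2015.

(2717, 2015)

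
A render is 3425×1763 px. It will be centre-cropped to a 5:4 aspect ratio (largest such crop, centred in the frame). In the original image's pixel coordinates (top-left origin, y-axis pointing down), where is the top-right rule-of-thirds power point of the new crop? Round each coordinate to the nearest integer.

x = 2080 px, y = 588 px

3425/1763 > 5/4, so the 5:4 crop keeps the full height 1763 and trims width to 1763 × 5/4 = 2203.75 px.
Left offset = (3425 − 2203.75)/2 = 610.62 px; top offset = 0.
Top-right is two-thirds across and one-third down within the crop:
x = 610.62 + 2 × 2203.75/3 ≈ 2080; y = 0.00 + 1 × 1763.00/3 ≈ 588.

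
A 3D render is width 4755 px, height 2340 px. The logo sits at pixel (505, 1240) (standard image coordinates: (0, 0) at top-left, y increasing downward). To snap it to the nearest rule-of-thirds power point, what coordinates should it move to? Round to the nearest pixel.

x = 1585 px, y = 1560 px

Third lines: x ∈ {1585, 3170}, y ∈ {780, 1560}.
505 is closer to x = 1585; 1240 is closer to y = 1560.
So the nearest intersection is the lower-left power point.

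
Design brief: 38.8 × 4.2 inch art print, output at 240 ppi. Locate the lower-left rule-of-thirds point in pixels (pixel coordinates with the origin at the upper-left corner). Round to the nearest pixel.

(3104, 672)

In pixels the canvas is 38.8 × 240 = 9312 wide and 4.2 × 240 = 1008 tall.
The lower-left point is one-third across and two-thirds down:
x = 1 × 9312/3 ≈ 3104; y = 2 × 1008/3 ≈ 672.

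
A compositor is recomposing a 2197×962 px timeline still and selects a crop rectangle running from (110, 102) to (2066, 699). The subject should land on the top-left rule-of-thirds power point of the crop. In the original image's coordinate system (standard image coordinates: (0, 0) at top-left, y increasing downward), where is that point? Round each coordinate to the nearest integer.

(762, 301)

Crop width = 2066 − 110 = 1956 px; one third is 652.00 px.
Crop height = 699 − 102 = 597 px; one third is 199.00 px.
The top-left point is one-third across and one-third down within the crop:
x = 110 + 1 × 652.00 ≈ 762; y = 102 + 1 × 199.00 ≈ 301.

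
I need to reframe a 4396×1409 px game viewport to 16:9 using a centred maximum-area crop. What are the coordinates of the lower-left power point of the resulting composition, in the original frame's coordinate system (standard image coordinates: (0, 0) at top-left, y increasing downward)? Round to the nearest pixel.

4396/1409 > 16/9, so the 16:9 crop keeps the full height 1409 and trims width to 1409 × 16/9 = 2504.89 px.
Left offset = (4396 − 2504.89)/2 = 945.56 px; top offset = 0.
Lower-left is one-third across and two-thirds down within the crop:
x = 945.56 + 1 × 2504.89/3 ≈ 1781; y = 0.00 + 2 × 1409.00/3 ≈ 939.

(1781, 939)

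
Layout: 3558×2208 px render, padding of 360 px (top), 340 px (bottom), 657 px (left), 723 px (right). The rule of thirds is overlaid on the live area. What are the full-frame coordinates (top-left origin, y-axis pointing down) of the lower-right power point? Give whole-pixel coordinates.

Content width = 3558 − 657 − 723 = 2178 px; content height = 2208 − 360 − 340 = 1508 px.
Lower-right is two-thirds across and two-thirds down within the live area.
x = 657 + 2 × 2178/3 = 657 + 1452.00 ≈ 2109
y = 360 + 2 × 1508/3 = 360 + 1005.33 ≈ 1365

(2109, 1365)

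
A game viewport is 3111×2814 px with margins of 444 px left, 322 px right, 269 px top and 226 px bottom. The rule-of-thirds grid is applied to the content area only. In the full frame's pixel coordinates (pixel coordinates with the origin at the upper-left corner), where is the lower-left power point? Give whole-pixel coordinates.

x = 1226 px, y = 1815 px

Content width = 3111 − 444 − 322 = 2345 px; content height = 2814 − 269 − 226 = 2319 px.
Lower-left is one-third across and two-thirds down within the content area.
x = 444 + 1 × 2345/3 = 444 + 781.67 ≈ 1226
y = 269 + 2 × 2319/3 = 269 + 1546.00 ≈ 1815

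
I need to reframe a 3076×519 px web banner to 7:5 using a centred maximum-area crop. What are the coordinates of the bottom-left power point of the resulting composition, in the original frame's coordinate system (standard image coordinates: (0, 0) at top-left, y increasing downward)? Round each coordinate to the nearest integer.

x = 1417 px, y = 346 px

3076/519 > 7/5, so the 7:5 crop keeps the full height 519 and trims width to 519 × 7/5 = 726.60 px.
Left offset = (3076 − 726.60)/2 = 1174.70 px; top offset = 0.
Bottom-left is one-third across and two-thirds down within the crop:
x = 1174.70 + 1 × 726.60/3 ≈ 1417; y = 0.00 + 2 × 519.00/3 ≈ 346.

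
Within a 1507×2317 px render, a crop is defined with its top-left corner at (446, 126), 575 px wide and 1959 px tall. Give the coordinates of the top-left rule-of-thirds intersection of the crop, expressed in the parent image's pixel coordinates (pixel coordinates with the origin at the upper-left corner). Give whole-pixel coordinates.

One third of the crop width 575 is 191.67 px.
One third of the crop height 1959 is 653.00 px.
The top-left point is one-third across and one-third down within the crop:
x = 446 + 1 × 191.67 ≈ 638; y = 126 + 1 × 653.00 ≈ 779.

x = 638 px, y = 779 px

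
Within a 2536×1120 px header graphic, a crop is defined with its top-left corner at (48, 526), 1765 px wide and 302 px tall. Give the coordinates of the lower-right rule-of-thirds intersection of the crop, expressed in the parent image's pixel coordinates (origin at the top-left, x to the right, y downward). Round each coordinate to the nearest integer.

One third of the crop width 1765 is 588.33 px.
One third of the crop height 302 is 100.67 px.
The lower-right point is two-thirds across and two-thirds down within the crop:
x = 48 + 2 × 588.33 ≈ 1225; y = 526 + 2 × 100.67 ≈ 727.

x = 1225 px, y = 727 px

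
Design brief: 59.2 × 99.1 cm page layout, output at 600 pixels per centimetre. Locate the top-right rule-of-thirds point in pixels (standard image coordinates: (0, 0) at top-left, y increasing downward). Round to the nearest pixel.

x = 23680 px, y = 19820 px

In pixels the canvas is 59.2 × 600 = 35520 wide and 99.1 × 600 = 59460 tall.
The top-right point is two-thirds across and one-third down:
x = 2 × 35520/3 ≈ 23680; y = 1 × 59460/3 ≈ 19820.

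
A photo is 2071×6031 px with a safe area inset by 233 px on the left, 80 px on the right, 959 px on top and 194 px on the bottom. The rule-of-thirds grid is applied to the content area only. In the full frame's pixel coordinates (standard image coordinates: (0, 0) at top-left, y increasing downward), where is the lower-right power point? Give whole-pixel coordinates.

x = 1405 px, y = 4211 px

Content width = 2071 − 233 − 80 = 1758 px; content height = 6031 − 959 − 194 = 4878 px.
Lower-right is two-thirds across and two-thirds down within the content area.
x = 233 + 2 × 1758/3 = 233 + 1172.00 ≈ 1405
y = 959 + 2 × 4878/3 = 959 + 3252.00 ≈ 4211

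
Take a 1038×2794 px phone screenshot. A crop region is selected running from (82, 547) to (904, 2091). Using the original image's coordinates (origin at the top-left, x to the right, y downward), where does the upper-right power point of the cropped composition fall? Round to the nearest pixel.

Crop width = 904 − 82 = 822 px; one third is 274.00 px.
Crop height = 2091 − 547 = 1544 px; one third is 514.67 px.
The upper-right point is two-thirds across and one-third down within the crop:
x = 82 + 2 × 274.00 ≈ 630; y = 547 + 1 × 514.67 ≈ 1062.

(630, 1062)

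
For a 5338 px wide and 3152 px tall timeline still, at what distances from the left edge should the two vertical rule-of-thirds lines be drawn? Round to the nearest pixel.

5338 / 3 = 1779.33, so the vertical lines sit at one and two thirds of 5338.

1779 px and 3559 px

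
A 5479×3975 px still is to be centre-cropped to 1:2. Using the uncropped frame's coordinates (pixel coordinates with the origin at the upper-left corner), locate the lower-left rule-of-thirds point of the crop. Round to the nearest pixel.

5479/3975 > 1/2, so the 1:2 crop keeps the full height 3975 and trims width to 3975 × 1/2 = 1987.50 px.
Left offset = (5479 − 1987.50)/2 = 1745.75 px; top offset = 0.
Lower-left is one-third across and two-thirds down within the crop:
x = 1745.75 + 1 × 1987.50/3 ≈ 2408; y = 0.00 + 2 × 3975.00/3 ≈ 2650.

(2408, 2650)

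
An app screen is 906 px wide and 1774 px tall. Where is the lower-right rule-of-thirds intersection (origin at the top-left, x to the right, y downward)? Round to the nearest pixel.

The lower-right point sits two-thirds of the way across and two-thirds of the way down.
x = 2 × 906/3 ≈ 604; y = 2 × 1774/3 ≈ 1183.

x = 604 px, y = 1183 px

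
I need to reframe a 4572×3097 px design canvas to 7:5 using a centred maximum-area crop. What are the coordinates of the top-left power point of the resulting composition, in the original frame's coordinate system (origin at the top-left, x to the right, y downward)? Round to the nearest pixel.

4572/3097 > 7/5, so the 7:5 crop keeps the full height 3097 and trims width to 3097 × 7/5 = 4335.80 px.
Left offset = (4572 − 4335.80)/2 = 118.10 px; top offset = 0.
Top-left is one-third across and one-third down within the crop:
x = 118.10 + 1 × 4335.80/3 ≈ 1563; y = 0.00 + 1 × 3097.00/3 ≈ 1032.

(1563, 1032)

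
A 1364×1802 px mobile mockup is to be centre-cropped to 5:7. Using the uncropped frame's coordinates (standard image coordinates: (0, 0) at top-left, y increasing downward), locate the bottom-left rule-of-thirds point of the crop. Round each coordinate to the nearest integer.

(467, 1201)

1364/1802 > 5/7, so the 5:7 crop keeps the full height 1802 and trims width to 1802 × 5/7 = 1287.14 px.
Left offset = (1364 − 1287.14)/2 = 38.43 px; top offset = 0.
Bottom-left is one-third across and two-thirds down within the crop:
x = 38.43 + 1 × 1287.14/3 ≈ 467; y = 0.00 + 2 × 1802.00/3 ≈ 1201.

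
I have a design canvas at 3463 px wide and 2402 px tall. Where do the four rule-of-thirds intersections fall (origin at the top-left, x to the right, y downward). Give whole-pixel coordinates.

(1154, 801), (2309, 801), (1154, 1601), (2309, 1601)

One third of 3463 is 1154.33; one third of 2402 is 800.67.
Vertical third lines at x = 1154 and x = 2309; horizontal third lines at y = 801 and y = 1601.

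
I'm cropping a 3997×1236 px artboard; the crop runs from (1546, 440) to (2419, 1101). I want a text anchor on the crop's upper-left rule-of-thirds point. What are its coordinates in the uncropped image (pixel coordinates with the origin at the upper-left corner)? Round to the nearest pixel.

x = 1837 px, y = 660 px

Crop width = 2419 − 1546 = 873 px; one third is 291.00 px.
Crop height = 1101 − 440 = 661 px; one third is 220.33 px.
The upper-left point is one-third across and one-third down within the crop:
x = 1546 + 1 × 291.00 ≈ 1837; y = 440 + 1 × 220.33 ≈ 660.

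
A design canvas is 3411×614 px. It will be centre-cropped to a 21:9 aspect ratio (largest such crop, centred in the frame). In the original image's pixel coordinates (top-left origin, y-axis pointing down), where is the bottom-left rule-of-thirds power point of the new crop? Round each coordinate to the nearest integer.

3411/614 > 21/9, so the 21:9 crop keeps the full height 614 and trims width to 614 × 21/9 = 1432.67 px.
Left offset = (3411 − 1432.67)/2 = 989.17 px; top offset = 0.
Bottom-left is one-third across and two-thirds down within the crop:
x = 989.17 + 1 × 1432.67/3 ≈ 1467; y = 0.00 + 2 × 614.00/3 ≈ 409.

x = 1467 px, y = 409 px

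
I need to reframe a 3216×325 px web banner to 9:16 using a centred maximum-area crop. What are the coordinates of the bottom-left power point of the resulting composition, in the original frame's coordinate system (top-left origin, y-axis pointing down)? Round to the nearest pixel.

3216/325 > 9/16, so the 9:16 crop keeps the full height 325 and trims width to 325 × 9/16 = 182.81 px.
Left offset = (3216 − 182.81)/2 = 1516.59 px; top offset = 0.
Bottom-left is one-third across and two-thirds down within the crop:
x = 1516.59 + 1 × 182.81/3 ≈ 1578; y = 0.00 + 2 × 325.00/3 ≈ 217.

(1578, 217)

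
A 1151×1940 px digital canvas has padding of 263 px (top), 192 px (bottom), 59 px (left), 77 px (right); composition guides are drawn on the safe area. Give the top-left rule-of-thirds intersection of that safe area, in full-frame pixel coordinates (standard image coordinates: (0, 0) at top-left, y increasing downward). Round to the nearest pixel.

(397, 758)

Content width = 1151 − 59 − 77 = 1015 px; content height = 1940 − 263 − 192 = 1485 px.
Top-left is one-third across and one-third down within the safe area.
x = 59 + 1 × 1015/3 = 59 + 338.33 ≈ 397
y = 263 + 1 × 1485/3 = 263 + 495.00 ≈ 758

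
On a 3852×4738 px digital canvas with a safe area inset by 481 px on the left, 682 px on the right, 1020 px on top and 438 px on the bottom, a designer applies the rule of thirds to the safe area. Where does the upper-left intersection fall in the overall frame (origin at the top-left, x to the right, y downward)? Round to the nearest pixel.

(1377, 2113)

Content width = 3852 − 481 − 682 = 2689 px; content height = 4738 − 1020 − 438 = 3280 px.
Upper-left is one-third across and one-third down within the safe area.
x = 481 + 1 × 2689/3 = 481 + 896.33 ≈ 1377
y = 1020 + 1 × 3280/3 = 1020 + 1093.33 ≈ 2113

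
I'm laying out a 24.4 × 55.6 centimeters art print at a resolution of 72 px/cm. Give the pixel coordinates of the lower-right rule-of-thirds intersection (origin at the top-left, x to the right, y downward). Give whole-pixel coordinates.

In pixels the canvas is 24.4 × 72 = 1756.8 wide and 55.6 × 72 = 4003.2 tall.
The lower-right point is two-thirds across and two-thirds down:
x = 2 × 1756.8/3 ≈ 1171; y = 2 × 4003.2/3 ≈ 2669.

x = 1171 px, y = 2669 px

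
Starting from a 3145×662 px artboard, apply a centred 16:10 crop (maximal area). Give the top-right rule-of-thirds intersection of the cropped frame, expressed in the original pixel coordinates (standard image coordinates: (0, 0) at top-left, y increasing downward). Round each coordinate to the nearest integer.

3145/662 > 16/10, so the 16:10 crop keeps the full height 662 and trims width to 662 × 16/10 = 1059.20 px.
Left offset = (3145 − 1059.20)/2 = 1042.90 px; top offset = 0.
Top-right is two-thirds across and one-third down within the crop:
x = 1042.90 + 2 × 1059.20/3 ≈ 1749; y = 0.00 + 1 × 662.00/3 ≈ 221.

x = 1749 px, y = 221 px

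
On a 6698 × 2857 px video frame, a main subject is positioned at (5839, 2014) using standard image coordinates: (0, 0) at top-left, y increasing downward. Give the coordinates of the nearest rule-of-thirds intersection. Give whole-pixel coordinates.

(4465, 1905)

Third lines: x ∈ {2233, 4465}, y ∈ {952, 1905}.
5839 is closer to x = 4465; 2014 is closer to y = 1905.
So the nearest intersection is the lower-right power point.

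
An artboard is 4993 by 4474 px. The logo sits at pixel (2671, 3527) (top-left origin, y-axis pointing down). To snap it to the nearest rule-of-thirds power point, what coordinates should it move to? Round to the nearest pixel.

Third lines: x ∈ {1664, 3329}, y ∈ {1491, 2983}.
2671 is closer to x = 3329; 3527 is closer to y = 2983.
So the nearest intersection is the lower-right power point.

(3329, 2983)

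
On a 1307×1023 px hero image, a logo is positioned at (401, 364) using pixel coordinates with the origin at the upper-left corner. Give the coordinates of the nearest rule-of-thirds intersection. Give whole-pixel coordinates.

x = 436 px, y = 341 px

Third lines: x ∈ {436, 871}, y ∈ {341, 682}.
401 is closer to x = 436; 364 is closer to y = 341.
So the nearest intersection is the upper-left power point.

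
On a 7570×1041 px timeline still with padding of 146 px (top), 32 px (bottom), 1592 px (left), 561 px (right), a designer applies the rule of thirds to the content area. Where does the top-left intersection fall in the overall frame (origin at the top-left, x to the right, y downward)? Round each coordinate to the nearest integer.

Content width = 7570 − 1592 − 561 = 5417 px; content height = 1041 − 146 − 32 = 863 px.
Top-left is one-third across and one-third down within the content area.
x = 1592 + 1 × 5417/3 = 1592 + 1805.67 ≈ 3398
y = 146 + 1 × 863/3 = 146 + 287.67 ≈ 434

(3398, 434)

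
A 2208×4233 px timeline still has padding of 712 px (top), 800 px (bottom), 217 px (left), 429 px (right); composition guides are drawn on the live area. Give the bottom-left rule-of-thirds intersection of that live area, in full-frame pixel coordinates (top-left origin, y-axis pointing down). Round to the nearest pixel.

Content width = 2208 − 217 − 429 = 1562 px; content height = 4233 − 712 − 800 = 2721 px.
Bottom-left is one-third across and two-thirds down within the live area.
x = 217 + 1 × 1562/3 = 217 + 520.67 ≈ 738
y = 712 + 2 × 2721/3 = 712 + 1814.00 ≈ 2526

x = 738 px, y = 2526 px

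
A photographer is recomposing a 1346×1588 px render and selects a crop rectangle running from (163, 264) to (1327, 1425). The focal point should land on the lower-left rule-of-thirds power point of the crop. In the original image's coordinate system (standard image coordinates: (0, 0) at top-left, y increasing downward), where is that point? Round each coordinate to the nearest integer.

(551, 1038)

Crop width = 1327 − 163 = 1164 px; one third is 388.00 px.
Crop height = 1425 − 264 = 1161 px; one third is 387.00 px.
The lower-left point is one-third across and two-thirds down within the crop:
x = 163 + 1 × 388.00 ≈ 551; y = 264 + 2 × 387.00 ≈ 1038.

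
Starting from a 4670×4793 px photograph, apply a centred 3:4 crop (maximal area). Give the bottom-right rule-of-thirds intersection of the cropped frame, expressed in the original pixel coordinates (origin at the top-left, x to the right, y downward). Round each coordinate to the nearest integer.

4670/4793 > 3/4, so the 3:4 crop keeps the full height 4793 and trims width to 4793 × 3/4 = 3594.75 px.
Left offset = (4670 − 3594.75)/2 = 537.62 px; top offset = 0.
Bottom-right is two-thirds across and two-thirds down within the crop:
x = 537.62 + 2 × 3594.75/3 ≈ 2934; y = 0.00 + 2 × 4793.00/3 ≈ 3195.

x = 2934 px, y = 3195 px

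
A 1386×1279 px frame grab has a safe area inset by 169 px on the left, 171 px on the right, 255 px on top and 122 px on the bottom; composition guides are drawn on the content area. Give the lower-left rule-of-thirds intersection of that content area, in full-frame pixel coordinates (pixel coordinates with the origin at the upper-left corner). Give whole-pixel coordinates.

x = 518 px, y = 856 px

Content width = 1386 − 169 − 171 = 1046 px; content height = 1279 − 255 − 122 = 902 px.
Lower-left is one-third across and two-thirds down within the content area.
x = 169 + 1 × 1046/3 = 169 + 348.67 ≈ 518
y = 255 + 2 × 902/3 = 255 + 601.33 ≈ 856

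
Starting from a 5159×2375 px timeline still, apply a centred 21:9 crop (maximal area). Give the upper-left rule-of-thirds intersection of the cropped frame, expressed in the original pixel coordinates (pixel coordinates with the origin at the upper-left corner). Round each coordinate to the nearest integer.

x = 1720 px, y = 819 px

5159/2375 < 21/9, so the 21:9 crop keeps the full width 5159 and trims height to 5159 × 9/21 = 2211.00 px.
Top offset = (2375 − 2211.00)/2 = 82.00 px; left offset = 0.
Upper-left is one-third across and one-third down within the crop:
x = 0.00 + 1 × 5159.00/3 ≈ 1720; y = 82.00 + 1 × 2211.00/3 ≈ 819.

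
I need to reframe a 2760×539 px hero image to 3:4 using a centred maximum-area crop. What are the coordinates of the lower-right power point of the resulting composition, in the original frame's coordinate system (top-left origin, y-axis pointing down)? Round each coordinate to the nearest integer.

x = 1447 px, y = 359 px

2760/539 > 3/4, so the 3:4 crop keeps the full height 539 and trims width to 539 × 3/4 = 404.25 px.
Left offset = (2760 − 404.25)/2 = 1177.88 px; top offset = 0.
Lower-right is two-thirds across and two-thirds down within the crop:
x = 1177.88 + 2 × 404.25/3 ≈ 1447; y = 0.00 + 2 × 539.00/3 ≈ 359.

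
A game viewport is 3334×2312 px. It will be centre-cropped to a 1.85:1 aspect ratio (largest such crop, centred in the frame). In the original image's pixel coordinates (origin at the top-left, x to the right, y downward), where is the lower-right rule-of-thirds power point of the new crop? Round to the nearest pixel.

3334/2312 < 1.85/1, so the 1.85:1 crop keeps the full width 3334 and trims height to 3334 × 1/1.85 = 1802.16 px.
Top offset = (2312 − 1802.16)/2 = 254.92 px; left offset = 0.
Lower-right is two-thirds across and two-thirds down within the crop:
x = 0.00 + 2 × 3334.00/3 ≈ 2223; y = 254.92 + 2 × 1802.16/3 ≈ 1456.

x = 2223 px, y = 1456 px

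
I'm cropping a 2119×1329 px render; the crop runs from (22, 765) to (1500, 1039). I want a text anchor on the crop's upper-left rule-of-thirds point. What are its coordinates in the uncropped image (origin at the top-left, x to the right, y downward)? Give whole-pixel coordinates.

Crop width = 1500 − 22 = 1478 px; one third is 492.67 px.
Crop height = 1039 − 765 = 274 px; one third is 91.33 px.
The upper-left point is one-third across and one-third down within the crop:
x = 22 + 1 × 492.67 ≈ 515; y = 765 + 1 × 91.33 ≈ 856.

x = 515 px, y = 856 px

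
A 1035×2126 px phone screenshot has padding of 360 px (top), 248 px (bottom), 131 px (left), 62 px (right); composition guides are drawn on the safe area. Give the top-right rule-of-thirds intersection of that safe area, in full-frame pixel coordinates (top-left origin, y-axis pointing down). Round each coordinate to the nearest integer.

Content width = 1035 − 131 − 62 = 842 px; content height = 2126 − 360 − 248 = 1518 px.
Top-right is two-thirds across and one-third down within the safe area.
x = 131 + 2 × 842/3 = 131 + 561.33 ≈ 692
y = 360 + 1 × 1518/3 = 360 + 506.00 ≈ 866

x = 692 px, y = 866 px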